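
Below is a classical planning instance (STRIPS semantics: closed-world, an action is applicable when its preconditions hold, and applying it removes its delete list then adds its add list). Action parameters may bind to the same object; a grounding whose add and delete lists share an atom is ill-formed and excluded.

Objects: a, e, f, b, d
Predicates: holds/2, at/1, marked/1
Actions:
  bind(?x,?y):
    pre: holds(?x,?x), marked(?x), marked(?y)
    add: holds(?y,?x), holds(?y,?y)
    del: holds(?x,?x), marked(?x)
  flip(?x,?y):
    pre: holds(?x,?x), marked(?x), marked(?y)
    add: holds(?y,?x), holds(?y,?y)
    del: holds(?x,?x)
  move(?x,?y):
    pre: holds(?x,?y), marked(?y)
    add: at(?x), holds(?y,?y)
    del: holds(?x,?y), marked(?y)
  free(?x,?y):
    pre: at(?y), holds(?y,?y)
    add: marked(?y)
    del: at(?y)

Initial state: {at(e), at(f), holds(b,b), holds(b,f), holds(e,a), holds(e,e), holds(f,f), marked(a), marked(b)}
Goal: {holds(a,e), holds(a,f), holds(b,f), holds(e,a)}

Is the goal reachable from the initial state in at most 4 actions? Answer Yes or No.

1. free(a,e)  →  {at(f), holds(b,b), holds(b,f), holds(e,a), holds(e,e), holds(f,f), marked(a), marked(b), marked(e)}
2. bind(e,a)  →  {at(f), holds(a,a), holds(a,e), holds(b,b), holds(b,f), holds(e,a), holds(f,f), marked(a), marked(b)}
3. free(a,f)  →  {holds(a,a), holds(a,e), holds(b,b), holds(b,f), holds(e,a), holds(f,f), marked(a), marked(b), marked(f)}
4. bind(f,a)  →  {holds(a,a), holds(a,e), holds(a,f), holds(b,b), holds(b,f), holds(e,a), marked(a), marked(b)}
optimal plan length = 4; 4 ≤ 4

Yes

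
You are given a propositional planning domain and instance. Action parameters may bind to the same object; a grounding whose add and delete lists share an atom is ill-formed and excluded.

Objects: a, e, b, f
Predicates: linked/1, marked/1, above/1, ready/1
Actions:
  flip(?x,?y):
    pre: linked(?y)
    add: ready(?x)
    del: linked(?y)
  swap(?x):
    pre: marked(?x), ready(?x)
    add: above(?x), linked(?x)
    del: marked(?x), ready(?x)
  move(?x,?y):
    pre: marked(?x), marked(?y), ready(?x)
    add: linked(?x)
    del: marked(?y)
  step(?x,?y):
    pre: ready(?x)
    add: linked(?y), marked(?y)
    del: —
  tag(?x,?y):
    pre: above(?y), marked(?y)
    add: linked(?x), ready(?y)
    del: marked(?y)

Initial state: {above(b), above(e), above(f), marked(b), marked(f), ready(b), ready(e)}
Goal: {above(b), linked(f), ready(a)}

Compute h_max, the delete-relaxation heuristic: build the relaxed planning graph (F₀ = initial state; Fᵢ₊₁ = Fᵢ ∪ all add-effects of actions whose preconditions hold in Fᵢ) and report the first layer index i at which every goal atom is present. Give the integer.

F0 = init (7 atoms)
F1 = F0 ∪ {linked(a), linked(b), linked(e), linked(f), marked(a), marked(e), ready(f)}  (14 atoms)
F2 = F1 ∪ {ready(a)}  (15 atoms)
goal ⊆ F2  ⇒  h_max = 2

2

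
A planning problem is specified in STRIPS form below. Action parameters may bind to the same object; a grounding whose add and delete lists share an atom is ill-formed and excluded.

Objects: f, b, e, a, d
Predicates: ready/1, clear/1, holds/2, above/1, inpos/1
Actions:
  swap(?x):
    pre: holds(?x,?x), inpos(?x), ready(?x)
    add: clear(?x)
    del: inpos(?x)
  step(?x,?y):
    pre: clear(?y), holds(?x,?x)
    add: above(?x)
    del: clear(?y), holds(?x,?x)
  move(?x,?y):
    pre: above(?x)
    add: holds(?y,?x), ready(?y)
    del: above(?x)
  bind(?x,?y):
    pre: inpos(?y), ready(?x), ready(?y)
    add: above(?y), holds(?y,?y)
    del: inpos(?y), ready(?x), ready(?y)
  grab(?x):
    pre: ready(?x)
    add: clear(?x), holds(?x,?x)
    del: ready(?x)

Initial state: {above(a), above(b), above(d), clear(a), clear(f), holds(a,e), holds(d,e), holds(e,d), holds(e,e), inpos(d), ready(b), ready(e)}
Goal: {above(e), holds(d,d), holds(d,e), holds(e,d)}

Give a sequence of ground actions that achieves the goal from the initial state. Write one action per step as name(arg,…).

1. step(e,f)  →  {above(a), above(b), above(d), above(e), clear(a), holds(a,e), holds(d,e), holds(e,d), inpos(d), ready(b), ready(e)}
2. move(d,d)  →  {above(a), above(b), above(e), clear(a), holds(a,e), holds(d,d), holds(d,e), holds(e,d), inpos(d), ready(b), ready(d), ready(e)}

step(e,f); move(d,d)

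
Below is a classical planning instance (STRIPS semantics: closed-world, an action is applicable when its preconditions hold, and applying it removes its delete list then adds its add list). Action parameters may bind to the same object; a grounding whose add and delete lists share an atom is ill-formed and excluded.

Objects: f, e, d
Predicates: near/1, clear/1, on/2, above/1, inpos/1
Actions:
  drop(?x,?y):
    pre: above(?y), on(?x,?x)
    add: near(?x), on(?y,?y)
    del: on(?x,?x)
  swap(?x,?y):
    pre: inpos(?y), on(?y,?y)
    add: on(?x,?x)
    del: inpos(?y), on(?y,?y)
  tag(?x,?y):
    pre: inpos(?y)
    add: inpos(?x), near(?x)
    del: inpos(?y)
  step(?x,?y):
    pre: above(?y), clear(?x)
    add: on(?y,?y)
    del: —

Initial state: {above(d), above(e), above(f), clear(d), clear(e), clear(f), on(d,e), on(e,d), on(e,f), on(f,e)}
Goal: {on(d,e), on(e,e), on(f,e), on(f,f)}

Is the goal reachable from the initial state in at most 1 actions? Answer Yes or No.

No

1. step(f,f)  →  {above(d), above(e), above(f), clear(d), clear(e), clear(f), on(d,e), on(e,d), on(e,f), on(f,e), on(f,f)}
2. step(f,e)  →  {above(d), above(e), above(f), clear(d), clear(e), clear(f), on(d,e), on(e,d), on(e,e), on(e,f), on(f,e), on(f,f)}
optimal plan length = 2; 2 > 1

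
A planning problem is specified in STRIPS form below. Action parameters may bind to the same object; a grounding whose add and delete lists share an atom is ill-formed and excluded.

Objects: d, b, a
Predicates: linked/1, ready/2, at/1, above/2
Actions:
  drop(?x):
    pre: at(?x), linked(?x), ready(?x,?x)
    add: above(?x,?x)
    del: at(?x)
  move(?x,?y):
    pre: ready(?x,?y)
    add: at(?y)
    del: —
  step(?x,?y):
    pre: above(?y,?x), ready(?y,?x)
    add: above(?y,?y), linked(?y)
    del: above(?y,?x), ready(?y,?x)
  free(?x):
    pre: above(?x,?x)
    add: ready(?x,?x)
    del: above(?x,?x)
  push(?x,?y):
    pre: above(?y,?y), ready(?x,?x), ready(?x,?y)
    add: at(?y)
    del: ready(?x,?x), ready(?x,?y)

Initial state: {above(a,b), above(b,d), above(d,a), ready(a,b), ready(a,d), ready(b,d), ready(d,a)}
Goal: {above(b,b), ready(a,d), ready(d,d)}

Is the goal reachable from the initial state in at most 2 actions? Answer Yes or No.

No

1. step(d,b)  →  {above(a,b), above(b,b), above(d,a), linked(b), ready(a,b), ready(a,d), ready(d,a)}
2. step(a,d)  →  {above(a,b), above(b,b), above(d,d), linked(b), linked(d), ready(a,b), ready(a,d)}
3. free(d)  →  {above(a,b), above(b,b), linked(b), linked(d), ready(a,b), ready(a,d), ready(d,d)}
optimal plan length = 3; 3 > 2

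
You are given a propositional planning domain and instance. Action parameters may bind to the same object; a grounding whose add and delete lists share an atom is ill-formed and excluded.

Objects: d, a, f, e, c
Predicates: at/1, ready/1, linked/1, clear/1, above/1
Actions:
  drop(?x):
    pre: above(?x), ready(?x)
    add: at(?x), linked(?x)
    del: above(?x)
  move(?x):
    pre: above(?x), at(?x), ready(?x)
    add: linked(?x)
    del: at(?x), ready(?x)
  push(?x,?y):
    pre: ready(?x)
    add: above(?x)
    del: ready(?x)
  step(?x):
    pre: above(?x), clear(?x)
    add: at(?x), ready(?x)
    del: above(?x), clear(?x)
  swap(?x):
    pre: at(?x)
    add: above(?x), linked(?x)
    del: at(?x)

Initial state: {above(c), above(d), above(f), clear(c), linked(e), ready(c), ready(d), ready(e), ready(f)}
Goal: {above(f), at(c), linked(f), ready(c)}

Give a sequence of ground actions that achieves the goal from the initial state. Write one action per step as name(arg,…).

1. drop(f)  →  {above(c), above(d), at(f), clear(c), linked(e), linked(f), ready(c), ready(d), ready(e), ready(f)}
2. drop(c)  →  {above(d), at(c), at(f), clear(c), linked(c), linked(e), linked(f), ready(c), ready(d), ready(e), ready(f)}
3. push(f,d)  →  {above(d), above(f), at(c), at(f), clear(c), linked(c), linked(e), linked(f), ready(c), ready(d), ready(e)}

drop(f); drop(c); push(f,d)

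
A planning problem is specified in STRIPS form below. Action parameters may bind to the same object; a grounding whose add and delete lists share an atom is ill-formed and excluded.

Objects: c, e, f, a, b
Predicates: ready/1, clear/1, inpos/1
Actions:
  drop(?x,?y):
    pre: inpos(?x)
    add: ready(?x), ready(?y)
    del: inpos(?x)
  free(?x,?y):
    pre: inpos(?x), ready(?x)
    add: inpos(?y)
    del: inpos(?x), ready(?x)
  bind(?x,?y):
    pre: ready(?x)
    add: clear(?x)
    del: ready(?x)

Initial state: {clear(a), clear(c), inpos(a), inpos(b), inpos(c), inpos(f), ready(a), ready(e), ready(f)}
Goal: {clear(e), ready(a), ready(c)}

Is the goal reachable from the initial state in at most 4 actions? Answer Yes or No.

1. drop(c,c)  →  {clear(a), clear(c), inpos(a), inpos(b), inpos(f), ready(a), ready(c), ready(e), ready(f)}
2. bind(e,c)  →  {clear(a), clear(c), clear(e), inpos(a), inpos(b), inpos(f), ready(a), ready(c), ready(f)}
optimal plan length = 2; 2 ≤ 4

Yes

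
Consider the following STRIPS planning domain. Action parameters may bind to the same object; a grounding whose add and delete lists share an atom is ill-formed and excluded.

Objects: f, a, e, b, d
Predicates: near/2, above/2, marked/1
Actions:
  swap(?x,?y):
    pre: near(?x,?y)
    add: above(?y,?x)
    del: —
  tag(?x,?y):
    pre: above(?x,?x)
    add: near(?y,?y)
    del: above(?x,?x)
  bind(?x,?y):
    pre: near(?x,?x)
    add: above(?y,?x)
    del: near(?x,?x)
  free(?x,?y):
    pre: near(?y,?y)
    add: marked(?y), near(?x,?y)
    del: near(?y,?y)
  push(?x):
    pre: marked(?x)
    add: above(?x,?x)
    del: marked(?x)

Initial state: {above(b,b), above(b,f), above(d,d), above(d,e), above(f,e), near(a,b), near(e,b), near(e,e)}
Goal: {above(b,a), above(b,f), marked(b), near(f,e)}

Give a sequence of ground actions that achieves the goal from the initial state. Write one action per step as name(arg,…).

swap(a,b); tag(b,b); free(f,e); free(f,b)

1. swap(a,b)  →  {above(b,a), above(b,b), above(b,f), above(d,d), above(d,e), above(f,e), near(a,b), near(e,b), near(e,e)}
2. tag(b,b)  →  {above(b,a), above(b,f), above(d,d), above(d,e), above(f,e), near(a,b), near(b,b), near(e,b), near(e,e)}
3. free(f,e)  →  {above(b,a), above(b,f), above(d,d), above(d,e), above(f,e), marked(e), near(a,b), near(b,b), near(e,b), near(f,e)}
4. free(f,b)  →  {above(b,a), above(b,f), above(d,d), above(d,e), above(f,e), marked(b), marked(e), near(a,b), near(e,b), near(f,b), near(f,e)}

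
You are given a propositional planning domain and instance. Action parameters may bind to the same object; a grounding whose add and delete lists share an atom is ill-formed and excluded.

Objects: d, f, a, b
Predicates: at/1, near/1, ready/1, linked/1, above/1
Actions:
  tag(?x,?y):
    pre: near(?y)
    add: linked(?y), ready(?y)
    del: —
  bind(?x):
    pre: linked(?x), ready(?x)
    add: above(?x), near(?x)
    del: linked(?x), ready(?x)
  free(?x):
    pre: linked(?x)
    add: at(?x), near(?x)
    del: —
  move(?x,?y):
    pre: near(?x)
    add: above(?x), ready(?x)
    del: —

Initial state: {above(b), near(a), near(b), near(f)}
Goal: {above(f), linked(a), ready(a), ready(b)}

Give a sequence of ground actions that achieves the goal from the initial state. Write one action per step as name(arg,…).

1. tag(d,a)  →  {above(b), linked(a), near(a), near(b), near(f), ready(a)}
2. tag(d,b)  →  {above(b), linked(a), linked(b), near(a), near(b), near(f), ready(a), ready(b)}
3. move(f,d)  →  {above(b), above(f), linked(a), linked(b), near(a), near(b), near(f), ready(a), ready(b), ready(f)}

tag(d,a); tag(d,b); move(f,d)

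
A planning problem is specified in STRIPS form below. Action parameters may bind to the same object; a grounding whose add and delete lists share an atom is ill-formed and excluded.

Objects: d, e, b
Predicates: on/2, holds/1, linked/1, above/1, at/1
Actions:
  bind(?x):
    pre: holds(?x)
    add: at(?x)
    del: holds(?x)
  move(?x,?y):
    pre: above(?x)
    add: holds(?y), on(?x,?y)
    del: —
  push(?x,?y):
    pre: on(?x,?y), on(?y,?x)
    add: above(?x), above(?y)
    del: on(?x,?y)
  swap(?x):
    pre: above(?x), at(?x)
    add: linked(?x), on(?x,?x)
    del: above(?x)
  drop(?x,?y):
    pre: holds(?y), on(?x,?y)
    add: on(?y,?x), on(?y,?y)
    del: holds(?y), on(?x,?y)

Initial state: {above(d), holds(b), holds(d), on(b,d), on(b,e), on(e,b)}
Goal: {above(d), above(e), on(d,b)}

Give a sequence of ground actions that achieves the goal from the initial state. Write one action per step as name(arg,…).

1. move(d,b)  →  {above(d), holds(b), holds(d), on(b,d), on(b,e), on(d,b), on(e,b)}
2. push(e,b)  →  {above(b), above(d), above(e), holds(b), holds(d), on(b,d), on(b,e), on(d,b)}

move(d,b); push(e,b)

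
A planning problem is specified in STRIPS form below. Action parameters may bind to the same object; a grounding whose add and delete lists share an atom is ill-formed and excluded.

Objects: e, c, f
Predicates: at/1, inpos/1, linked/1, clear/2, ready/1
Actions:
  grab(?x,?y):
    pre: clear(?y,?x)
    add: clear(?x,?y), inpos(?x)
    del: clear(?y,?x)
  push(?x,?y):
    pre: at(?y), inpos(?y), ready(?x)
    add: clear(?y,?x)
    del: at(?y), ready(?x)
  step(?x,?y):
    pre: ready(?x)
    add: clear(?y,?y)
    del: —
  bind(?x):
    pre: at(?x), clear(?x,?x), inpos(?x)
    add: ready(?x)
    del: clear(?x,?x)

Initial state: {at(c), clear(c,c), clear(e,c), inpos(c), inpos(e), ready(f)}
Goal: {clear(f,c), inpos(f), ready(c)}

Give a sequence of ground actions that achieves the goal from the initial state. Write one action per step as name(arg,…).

1. bind(c)  →  {at(c), clear(e,c), inpos(c), inpos(e), ready(c), ready(f)}
2. push(f,c)  →  {clear(c,f), clear(e,c), inpos(c), inpos(e), ready(c)}
3. grab(f,c)  →  {clear(e,c), clear(f,c), inpos(c), inpos(e), inpos(f), ready(c)}

bind(c); push(f,c); grab(f,c)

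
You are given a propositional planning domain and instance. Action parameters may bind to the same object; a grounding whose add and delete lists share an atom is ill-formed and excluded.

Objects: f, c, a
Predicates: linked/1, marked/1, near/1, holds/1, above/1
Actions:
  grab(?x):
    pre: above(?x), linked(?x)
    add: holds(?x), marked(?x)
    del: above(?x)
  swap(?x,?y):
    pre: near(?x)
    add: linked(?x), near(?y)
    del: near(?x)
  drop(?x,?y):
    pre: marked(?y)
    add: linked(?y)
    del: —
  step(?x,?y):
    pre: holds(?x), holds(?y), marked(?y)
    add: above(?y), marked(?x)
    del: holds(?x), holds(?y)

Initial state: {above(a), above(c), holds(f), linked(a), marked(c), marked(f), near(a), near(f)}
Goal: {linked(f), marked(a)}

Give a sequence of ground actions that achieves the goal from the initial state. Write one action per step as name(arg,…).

1. grab(a)  →  {above(c), holds(a), holds(f), linked(a), marked(a), marked(c), marked(f), near(a), near(f)}
2. swap(f,c)  →  {above(c), holds(a), holds(f), linked(a), linked(f), marked(a), marked(c), marked(f), near(a), near(c)}

grab(a); swap(f,c)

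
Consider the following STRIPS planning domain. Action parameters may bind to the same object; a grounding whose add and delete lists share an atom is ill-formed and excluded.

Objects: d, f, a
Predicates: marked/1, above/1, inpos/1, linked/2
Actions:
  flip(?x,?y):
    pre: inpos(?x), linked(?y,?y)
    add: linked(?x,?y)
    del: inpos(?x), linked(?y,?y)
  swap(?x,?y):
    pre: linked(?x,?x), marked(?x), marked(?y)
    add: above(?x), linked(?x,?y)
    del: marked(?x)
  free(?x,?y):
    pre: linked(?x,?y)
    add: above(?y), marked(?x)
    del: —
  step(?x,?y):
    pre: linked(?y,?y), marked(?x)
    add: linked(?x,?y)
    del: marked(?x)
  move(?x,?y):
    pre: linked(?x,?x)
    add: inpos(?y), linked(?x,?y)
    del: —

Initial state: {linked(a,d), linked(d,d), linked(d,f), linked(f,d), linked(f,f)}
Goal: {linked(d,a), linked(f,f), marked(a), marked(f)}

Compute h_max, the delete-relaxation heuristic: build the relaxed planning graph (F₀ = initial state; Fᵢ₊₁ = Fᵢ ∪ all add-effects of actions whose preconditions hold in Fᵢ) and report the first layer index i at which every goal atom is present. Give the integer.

1

F0 = init (5 atoms)
F1 = F0 ∪ {above(d), above(f), inpos(a), inpos(d), inpos(f), linked(d,a), linked(f,a), marked(a), marked(d), marked(f)}  (15 atoms)
goal ⊆ F1  ⇒  h_max = 1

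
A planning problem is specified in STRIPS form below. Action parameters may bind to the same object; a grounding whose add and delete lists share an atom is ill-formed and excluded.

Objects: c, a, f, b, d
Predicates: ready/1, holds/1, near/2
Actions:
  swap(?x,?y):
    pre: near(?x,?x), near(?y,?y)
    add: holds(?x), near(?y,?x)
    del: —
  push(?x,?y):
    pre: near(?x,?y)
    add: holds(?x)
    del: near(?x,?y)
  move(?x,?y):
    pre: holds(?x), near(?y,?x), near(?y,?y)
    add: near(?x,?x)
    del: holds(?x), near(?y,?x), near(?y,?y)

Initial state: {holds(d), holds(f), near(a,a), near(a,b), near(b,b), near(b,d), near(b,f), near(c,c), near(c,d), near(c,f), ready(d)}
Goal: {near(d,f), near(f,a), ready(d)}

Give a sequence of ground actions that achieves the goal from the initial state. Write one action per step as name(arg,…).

1. move(f,c)  →  {holds(d), near(a,a), near(a,b), near(b,b), near(b,d), near(b,f), near(c,d), near(f,f), ready(d)}
2. swap(a,f)  →  {holds(a), holds(d), near(a,a), near(a,b), near(b,b), near(b,d), near(b,f), near(c,d), near(f,a), near(f,f), ready(d)}
3. move(d,b)  →  {holds(a), near(a,a), near(a,b), near(b,f), near(c,d), near(d,d), near(f,a), near(f,f), ready(d)}
4. swap(f,d)  →  {holds(a), holds(f), near(a,a), near(a,b), near(b,f), near(c,d), near(d,d), near(d,f), near(f,a), near(f,f), ready(d)}

move(f,c); swap(a,f); move(d,b); swap(f,d)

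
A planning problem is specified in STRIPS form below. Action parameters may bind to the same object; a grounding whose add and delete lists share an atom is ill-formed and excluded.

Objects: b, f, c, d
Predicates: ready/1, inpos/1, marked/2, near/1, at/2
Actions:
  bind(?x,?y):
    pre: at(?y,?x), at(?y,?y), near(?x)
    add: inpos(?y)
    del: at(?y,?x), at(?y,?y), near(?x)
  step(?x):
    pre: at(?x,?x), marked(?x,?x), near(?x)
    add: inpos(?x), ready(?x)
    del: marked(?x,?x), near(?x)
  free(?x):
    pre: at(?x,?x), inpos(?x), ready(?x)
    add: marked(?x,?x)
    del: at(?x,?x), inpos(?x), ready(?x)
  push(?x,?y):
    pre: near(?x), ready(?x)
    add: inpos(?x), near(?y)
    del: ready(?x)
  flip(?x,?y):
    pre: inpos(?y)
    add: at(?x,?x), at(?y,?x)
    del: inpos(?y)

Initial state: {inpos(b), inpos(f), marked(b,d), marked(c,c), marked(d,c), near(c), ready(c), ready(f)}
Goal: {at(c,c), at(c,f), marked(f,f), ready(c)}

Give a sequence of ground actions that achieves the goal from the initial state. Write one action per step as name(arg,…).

flip(c,b); step(c); flip(f,c); free(f)

1. flip(c,b)  →  {at(b,c), at(c,c), inpos(f), marked(b,d), marked(c,c), marked(d,c), near(c), ready(c), ready(f)}
2. step(c)  →  {at(b,c), at(c,c), inpos(c), inpos(f), marked(b,d), marked(d,c), ready(c), ready(f)}
3. flip(f,c)  →  {at(b,c), at(c,c), at(c,f), at(f,f), inpos(f), marked(b,d), marked(d,c), ready(c), ready(f)}
4. free(f)  →  {at(b,c), at(c,c), at(c,f), marked(b,d), marked(d,c), marked(f,f), ready(c)}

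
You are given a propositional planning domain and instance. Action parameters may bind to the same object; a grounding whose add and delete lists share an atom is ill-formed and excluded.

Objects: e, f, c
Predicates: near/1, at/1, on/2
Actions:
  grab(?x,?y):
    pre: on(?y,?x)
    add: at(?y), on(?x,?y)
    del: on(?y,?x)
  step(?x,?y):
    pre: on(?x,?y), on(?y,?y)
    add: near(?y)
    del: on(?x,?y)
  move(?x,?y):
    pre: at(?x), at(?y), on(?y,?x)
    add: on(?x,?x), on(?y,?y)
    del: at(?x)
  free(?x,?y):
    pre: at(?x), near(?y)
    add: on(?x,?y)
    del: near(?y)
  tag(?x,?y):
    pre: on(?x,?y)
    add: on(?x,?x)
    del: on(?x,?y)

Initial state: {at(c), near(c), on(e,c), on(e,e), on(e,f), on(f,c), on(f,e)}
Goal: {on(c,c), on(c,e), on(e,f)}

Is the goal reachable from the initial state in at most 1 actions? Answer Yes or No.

1. grab(c,e)  →  {at(c), at(e), near(c), on(c,e), on(e,e), on(e,f), on(f,c), on(f,e)}
2. move(e,c)  →  {at(c), near(c), on(c,c), on(c,e), on(e,e), on(e,f), on(f,c), on(f,e)}
optimal plan length = 2; 2 > 1

No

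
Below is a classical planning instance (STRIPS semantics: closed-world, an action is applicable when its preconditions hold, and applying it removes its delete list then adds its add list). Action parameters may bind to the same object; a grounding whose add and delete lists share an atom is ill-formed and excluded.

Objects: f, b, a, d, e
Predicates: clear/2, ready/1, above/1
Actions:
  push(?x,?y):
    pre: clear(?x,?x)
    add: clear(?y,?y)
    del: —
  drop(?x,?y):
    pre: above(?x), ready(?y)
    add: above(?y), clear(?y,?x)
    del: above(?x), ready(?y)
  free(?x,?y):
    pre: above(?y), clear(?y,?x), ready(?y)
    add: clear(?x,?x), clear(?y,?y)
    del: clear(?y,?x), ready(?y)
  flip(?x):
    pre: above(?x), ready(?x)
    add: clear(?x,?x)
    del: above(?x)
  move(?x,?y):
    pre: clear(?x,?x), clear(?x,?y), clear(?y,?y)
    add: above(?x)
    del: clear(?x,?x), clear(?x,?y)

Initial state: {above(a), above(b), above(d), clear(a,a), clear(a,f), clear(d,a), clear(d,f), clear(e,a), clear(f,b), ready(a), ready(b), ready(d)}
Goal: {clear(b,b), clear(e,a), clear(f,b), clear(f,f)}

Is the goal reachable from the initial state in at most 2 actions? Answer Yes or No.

1. push(a,f)  →  {above(a), above(b), above(d), clear(a,a), clear(a,f), clear(d,a), clear(d,f), clear(e,a), clear(f,b), clear(f,f), ready(a), ready(b), ready(d)}
2. push(f,b)  →  {above(a), above(b), above(d), clear(a,a), clear(a,f), clear(b,b), clear(d,a), clear(d,f), clear(e,a), clear(f,b), clear(f,f), ready(a), ready(b), ready(d)}
optimal plan length = 2; 2 ≤ 2

Yes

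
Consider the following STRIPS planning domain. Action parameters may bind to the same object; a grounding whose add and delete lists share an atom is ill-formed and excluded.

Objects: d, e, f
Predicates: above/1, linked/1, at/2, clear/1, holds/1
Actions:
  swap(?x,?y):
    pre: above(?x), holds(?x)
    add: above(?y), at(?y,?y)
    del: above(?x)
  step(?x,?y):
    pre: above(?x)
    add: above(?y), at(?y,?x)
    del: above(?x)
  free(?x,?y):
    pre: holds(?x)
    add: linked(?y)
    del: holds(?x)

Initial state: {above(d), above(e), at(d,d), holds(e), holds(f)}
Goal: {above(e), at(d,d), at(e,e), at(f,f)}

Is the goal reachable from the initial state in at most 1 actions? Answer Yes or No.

1. swap(e,f)  →  {above(d), above(f), at(d,d), at(f,f), holds(e), holds(f)}
2. swap(f,e)  →  {above(d), above(e), at(d,d), at(e,e), at(f,f), holds(e), holds(f)}
optimal plan length = 2; 2 > 1

No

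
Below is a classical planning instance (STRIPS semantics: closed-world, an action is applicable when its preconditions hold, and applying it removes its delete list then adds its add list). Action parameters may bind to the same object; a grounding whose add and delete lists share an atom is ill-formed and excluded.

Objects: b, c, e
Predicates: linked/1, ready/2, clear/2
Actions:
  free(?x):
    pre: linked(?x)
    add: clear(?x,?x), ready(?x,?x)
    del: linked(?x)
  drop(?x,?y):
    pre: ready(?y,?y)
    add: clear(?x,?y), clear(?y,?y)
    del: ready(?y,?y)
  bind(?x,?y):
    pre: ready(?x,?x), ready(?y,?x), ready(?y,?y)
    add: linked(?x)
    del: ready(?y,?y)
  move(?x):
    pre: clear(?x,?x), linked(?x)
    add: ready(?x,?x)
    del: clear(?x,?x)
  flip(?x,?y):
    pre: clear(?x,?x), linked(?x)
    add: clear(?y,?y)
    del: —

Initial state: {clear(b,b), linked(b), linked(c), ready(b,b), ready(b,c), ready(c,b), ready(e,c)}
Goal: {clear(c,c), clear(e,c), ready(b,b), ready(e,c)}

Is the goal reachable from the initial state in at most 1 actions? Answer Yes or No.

1. free(c)  →  {clear(b,b), clear(c,c), linked(b), ready(b,b), ready(b,c), ready(c,b), ready(c,c), ready(e,c)}
2. drop(e,c)  →  {clear(b,b), clear(c,c), clear(e,c), linked(b), ready(b,b), ready(b,c), ready(c,b), ready(e,c)}
optimal plan length = 2; 2 > 1

No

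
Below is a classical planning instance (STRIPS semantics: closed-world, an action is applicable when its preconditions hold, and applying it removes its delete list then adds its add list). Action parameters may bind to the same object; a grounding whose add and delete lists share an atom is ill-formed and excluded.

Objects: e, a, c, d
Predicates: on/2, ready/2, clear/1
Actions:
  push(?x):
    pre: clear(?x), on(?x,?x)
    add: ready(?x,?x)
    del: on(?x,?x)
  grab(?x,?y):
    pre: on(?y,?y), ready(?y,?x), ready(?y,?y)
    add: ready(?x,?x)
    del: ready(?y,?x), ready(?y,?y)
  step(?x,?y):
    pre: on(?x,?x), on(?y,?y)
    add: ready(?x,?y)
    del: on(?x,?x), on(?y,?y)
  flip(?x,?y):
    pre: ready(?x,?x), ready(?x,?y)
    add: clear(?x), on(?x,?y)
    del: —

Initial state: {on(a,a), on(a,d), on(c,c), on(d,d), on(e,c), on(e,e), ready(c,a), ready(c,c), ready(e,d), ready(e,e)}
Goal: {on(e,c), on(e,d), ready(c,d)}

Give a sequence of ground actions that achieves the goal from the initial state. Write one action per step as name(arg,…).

1. step(c,d)  →  {on(a,a), on(a,d), on(e,c), on(e,e), ready(c,a), ready(c,c), ready(c,d), ready(e,d), ready(e,e)}
2. flip(e,d)  →  {clear(e), on(a,a), on(a,d), on(e,c), on(e,d), on(e,e), ready(c,a), ready(c,c), ready(c,d), ready(e,d), ready(e,e)}

step(c,d); flip(e,d)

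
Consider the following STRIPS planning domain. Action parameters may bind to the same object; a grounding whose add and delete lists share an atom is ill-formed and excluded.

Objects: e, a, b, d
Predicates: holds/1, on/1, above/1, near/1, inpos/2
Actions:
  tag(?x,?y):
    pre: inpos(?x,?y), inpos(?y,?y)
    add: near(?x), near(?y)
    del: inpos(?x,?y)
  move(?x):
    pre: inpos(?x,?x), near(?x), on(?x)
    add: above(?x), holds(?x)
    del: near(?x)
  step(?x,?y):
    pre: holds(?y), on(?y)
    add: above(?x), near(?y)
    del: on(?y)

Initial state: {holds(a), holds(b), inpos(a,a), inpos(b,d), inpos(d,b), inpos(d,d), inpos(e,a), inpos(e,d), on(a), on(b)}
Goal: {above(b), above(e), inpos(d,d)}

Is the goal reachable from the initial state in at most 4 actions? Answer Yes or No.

Yes

1. step(e,a)  →  {above(e), holds(a), holds(b), inpos(a,a), inpos(b,d), inpos(d,b), inpos(d,d), inpos(e,a), inpos(e,d), near(a), on(b)}
2. step(b,b)  →  {above(b), above(e), holds(a), holds(b), inpos(a,a), inpos(b,d), inpos(d,b), inpos(d,d), inpos(e,a), inpos(e,d), near(a), near(b)}
optimal plan length = 2; 2 ≤ 4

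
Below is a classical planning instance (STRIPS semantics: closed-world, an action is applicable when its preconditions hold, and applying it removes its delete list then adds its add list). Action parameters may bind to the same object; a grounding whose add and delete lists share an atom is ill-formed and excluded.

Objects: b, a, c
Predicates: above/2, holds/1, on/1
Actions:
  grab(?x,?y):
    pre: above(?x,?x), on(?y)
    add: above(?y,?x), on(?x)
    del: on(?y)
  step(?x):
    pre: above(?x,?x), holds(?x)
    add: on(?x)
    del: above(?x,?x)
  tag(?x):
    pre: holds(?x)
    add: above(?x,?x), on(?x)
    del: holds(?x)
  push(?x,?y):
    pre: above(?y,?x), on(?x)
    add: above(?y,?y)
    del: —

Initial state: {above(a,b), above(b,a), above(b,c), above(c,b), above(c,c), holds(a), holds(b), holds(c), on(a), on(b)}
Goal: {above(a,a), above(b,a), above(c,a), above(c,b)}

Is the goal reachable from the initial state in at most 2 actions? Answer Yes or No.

1. grab(c,b)  →  {above(a,b), above(b,a), above(b,c), above(c,b), above(c,c), holds(a), holds(b), holds(c), on(a), on(c)}
2. tag(a)  →  {above(a,a), above(a,b), above(b,a), above(b,c), above(c,b), above(c,c), holds(b), holds(c), on(a), on(c)}
3. grab(a,c)  →  {above(a,a), above(a,b), above(b,a), above(b,c), above(c,a), above(c,b), above(c,c), holds(b), holds(c), on(a)}
optimal plan length = 3; 3 > 2

No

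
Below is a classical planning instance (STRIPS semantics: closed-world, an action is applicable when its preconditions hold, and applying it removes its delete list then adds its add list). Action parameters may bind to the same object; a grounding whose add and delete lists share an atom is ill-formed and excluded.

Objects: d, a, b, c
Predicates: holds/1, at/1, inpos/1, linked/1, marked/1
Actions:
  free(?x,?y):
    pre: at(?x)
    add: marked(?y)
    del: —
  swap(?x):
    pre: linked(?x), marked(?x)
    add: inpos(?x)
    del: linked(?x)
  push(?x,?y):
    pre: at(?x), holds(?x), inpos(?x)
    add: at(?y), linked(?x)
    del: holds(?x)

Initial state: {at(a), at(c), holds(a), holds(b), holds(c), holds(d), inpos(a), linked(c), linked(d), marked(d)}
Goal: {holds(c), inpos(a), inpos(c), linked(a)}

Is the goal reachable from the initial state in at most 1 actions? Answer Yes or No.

1. free(a,c)  →  {at(a), at(c), holds(a), holds(b), holds(c), holds(d), inpos(a), linked(c), linked(d), marked(c), marked(d)}
2. swap(c)  →  {at(a), at(c), holds(a), holds(b), holds(c), holds(d), inpos(a), inpos(c), linked(d), marked(c), marked(d)}
3. push(a,d)  →  {at(a), at(c), at(d), holds(b), holds(c), holds(d), inpos(a), inpos(c), linked(a), linked(d), marked(c), marked(d)}
optimal plan length = 3; 3 > 1

No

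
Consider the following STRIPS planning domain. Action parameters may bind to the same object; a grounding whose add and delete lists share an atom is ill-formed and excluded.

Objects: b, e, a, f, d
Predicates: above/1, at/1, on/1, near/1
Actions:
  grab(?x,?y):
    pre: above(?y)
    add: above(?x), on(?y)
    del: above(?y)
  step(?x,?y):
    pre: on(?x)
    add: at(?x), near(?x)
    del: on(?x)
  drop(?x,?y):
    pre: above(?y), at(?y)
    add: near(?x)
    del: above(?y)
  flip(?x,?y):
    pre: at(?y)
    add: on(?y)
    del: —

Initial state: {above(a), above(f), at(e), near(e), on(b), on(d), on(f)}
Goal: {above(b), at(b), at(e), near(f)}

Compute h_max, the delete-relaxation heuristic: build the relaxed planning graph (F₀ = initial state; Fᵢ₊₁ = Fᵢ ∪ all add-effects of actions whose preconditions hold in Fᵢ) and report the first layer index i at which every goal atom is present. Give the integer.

1

F0 = init (7 atoms)
F1 = F0 ∪ {above(b), above(d), above(e), at(b), at(d), at(f), near(b), near(d), near(f), on(a), on(e)}  (18 atoms)
goal ⊆ F1  ⇒  h_max = 1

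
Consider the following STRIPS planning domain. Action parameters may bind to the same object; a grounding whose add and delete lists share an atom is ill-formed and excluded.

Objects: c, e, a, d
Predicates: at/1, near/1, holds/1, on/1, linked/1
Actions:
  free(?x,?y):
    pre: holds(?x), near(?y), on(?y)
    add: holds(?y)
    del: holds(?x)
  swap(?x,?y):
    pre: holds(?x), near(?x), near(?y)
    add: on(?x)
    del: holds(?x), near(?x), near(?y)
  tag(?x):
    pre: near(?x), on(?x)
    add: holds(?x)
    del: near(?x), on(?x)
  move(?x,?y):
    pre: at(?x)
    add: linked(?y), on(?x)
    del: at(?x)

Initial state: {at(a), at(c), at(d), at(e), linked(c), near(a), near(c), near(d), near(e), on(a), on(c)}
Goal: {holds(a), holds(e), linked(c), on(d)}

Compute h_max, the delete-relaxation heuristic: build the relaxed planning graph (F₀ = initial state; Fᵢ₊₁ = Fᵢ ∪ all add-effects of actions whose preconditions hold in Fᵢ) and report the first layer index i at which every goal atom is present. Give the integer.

F0 = init (11 atoms)
F1 = F0 ∪ {holds(a), holds(c), linked(a), linked(d), linked(e), on(d), on(e)}  (18 atoms)
F2 = F1 ∪ {holds(d), holds(e)}  (20 atoms)
goal ⊆ F2  ⇒  h_max = 2

2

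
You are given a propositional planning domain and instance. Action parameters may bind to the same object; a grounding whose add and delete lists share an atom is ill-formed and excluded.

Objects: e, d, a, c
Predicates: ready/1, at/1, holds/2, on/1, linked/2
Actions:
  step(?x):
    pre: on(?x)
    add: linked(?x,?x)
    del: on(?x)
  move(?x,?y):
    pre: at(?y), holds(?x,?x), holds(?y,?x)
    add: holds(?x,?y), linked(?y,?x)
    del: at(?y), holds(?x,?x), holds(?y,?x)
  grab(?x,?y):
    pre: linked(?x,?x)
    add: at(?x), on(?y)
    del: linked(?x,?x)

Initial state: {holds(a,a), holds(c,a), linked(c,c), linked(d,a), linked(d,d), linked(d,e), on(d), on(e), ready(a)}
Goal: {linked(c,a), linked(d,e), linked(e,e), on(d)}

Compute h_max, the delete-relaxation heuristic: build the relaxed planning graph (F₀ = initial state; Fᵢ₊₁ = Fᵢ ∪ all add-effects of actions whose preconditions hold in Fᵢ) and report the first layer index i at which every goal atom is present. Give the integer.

F0 = init (9 atoms)
F1 = F0 ∪ {at(c), at(d), linked(e,e), on(a), on(c)}  (14 atoms)
F2 = F1 ∪ {at(e), holds(a,c), linked(a,a), linked(c,a)}  (18 atoms)
goal ⊆ F2  ⇒  h_max = 2

2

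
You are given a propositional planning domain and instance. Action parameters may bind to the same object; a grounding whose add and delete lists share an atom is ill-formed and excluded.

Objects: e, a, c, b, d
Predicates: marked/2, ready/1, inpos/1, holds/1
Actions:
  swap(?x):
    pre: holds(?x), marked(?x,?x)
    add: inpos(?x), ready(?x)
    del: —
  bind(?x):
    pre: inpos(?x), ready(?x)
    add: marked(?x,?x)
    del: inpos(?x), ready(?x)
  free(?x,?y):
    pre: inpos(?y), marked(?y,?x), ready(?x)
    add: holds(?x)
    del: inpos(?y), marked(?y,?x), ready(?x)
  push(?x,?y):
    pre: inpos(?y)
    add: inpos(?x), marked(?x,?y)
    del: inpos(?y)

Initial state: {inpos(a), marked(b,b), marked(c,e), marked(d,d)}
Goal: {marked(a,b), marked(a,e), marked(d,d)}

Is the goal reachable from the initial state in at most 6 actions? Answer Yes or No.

Yes

1. push(e,a)  →  {inpos(e), marked(b,b), marked(c,e), marked(d,d), marked(e,a)}
2. push(a,e)  →  {inpos(a), marked(a,e), marked(b,b), marked(c,e), marked(d,d), marked(e,a)}
3. push(b,a)  →  {inpos(b), marked(a,e), marked(b,a), marked(b,b), marked(c,e), marked(d,d), marked(e,a)}
4. push(a,b)  →  {inpos(a), marked(a,b), marked(a,e), marked(b,a), marked(b,b), marked(c,e), marked(d,d), marked(e,a)}
optimal plan length = 4; 4 ≤ 6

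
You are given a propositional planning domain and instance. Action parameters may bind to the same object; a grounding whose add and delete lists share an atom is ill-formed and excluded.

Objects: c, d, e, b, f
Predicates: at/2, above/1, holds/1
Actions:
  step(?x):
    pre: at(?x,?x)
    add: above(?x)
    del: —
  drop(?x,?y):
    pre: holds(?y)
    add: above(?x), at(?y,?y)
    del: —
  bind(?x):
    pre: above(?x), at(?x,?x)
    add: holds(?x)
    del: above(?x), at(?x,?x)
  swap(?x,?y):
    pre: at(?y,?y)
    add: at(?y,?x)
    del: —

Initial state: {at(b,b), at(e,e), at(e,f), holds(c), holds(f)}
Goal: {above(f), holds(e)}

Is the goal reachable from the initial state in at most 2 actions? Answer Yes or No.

No

1. step(e)  →  {above(e), at(b,b), at(e,e), at(e,f), holds(c), holds(f)}
2. drop(f,c)  →  {above(e), above(f), at(b,b), at(c,c), at(e,e), at(e,f), holds(c), holds(f)}
3. bind(e)  →  {above(f), at(b,b), at(c,c), at(e,f), holds(c), holds(e), holds(f)}
optimal plan length = 3; 3 > 2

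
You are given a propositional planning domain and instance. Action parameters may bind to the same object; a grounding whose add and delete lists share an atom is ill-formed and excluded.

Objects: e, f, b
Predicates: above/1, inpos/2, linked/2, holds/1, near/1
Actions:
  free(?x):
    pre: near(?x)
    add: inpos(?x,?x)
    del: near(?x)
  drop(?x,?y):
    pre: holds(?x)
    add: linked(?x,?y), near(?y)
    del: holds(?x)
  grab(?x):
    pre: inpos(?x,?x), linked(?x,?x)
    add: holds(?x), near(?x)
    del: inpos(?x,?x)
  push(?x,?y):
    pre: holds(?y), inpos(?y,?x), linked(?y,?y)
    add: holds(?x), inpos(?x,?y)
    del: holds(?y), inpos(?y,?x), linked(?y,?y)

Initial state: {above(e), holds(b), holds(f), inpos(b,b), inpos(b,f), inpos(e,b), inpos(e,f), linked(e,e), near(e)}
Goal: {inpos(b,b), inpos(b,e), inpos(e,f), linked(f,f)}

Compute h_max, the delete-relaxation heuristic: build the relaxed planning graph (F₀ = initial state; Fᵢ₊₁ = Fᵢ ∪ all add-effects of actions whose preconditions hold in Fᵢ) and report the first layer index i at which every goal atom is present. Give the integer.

F0 = init (9 atoms)
F1 = F0 ∪ {inpos(e,e), linked(b,b), linked(b,e), linked(b,f), linked(f,b), linked(f,e), linked(f,f), near(b), near(f)}  (18 atoms)
F2 = F1 ∪ {holds(e), inpos(f,b), inpos(f,f)}  (21 atoms)
F3 = F2 ∪ {inpos(b,e), inpos(f,e), linked(e,b), linked(e,f)}  (25 atoms)
goal ⊆ F3  ⇒  h_max = 3

3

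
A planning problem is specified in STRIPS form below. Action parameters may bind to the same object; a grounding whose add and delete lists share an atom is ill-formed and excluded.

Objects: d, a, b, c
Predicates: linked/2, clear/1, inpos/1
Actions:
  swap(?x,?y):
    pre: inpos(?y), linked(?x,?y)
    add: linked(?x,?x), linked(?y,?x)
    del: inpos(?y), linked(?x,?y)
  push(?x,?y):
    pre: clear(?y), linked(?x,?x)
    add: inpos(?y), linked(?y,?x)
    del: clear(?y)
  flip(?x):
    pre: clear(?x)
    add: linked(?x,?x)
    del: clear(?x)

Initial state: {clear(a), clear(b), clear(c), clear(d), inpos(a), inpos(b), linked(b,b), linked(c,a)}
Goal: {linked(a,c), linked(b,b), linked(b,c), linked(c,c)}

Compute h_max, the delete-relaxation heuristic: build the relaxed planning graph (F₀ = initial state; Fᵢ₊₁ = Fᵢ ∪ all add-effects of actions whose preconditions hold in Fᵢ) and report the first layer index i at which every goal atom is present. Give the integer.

2

F0 = init (8 atoms)
F1 = F0 ∪ {inpos(c), inpos(d), linked(a,a), linked(a,b), linked(a,c), linked(c,b), linked(c,c), linked(d,b), linked(d,d)}  (17 atoms)
F2 = F1 ∪ {linked(a,d), linked(b,a), linked(b,c), linked(b,d), linked(c,d), linked(d,a), linked(d,c)}  (24 atoms)
goal ⊆ F2  ⇒  h_max = 2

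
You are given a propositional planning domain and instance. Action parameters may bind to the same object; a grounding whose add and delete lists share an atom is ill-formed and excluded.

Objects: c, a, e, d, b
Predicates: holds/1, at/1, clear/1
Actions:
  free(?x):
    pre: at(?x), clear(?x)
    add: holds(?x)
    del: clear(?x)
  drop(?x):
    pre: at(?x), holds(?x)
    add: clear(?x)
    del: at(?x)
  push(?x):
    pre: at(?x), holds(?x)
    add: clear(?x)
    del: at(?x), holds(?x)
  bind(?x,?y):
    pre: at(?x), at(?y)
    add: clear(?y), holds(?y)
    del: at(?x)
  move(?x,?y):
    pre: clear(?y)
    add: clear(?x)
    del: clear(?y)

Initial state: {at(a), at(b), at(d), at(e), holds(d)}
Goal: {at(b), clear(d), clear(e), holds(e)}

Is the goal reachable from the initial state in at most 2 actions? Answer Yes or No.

1. drop(d)  →  {at(a), at(b), at(e), clear(d), holds(d)}
2. bind(a,e)  →  {at(b), at(e), clear(d), clear(e), holds(d), holds(e)}
optimal plan length = 2; 2 ≤ 2

Yes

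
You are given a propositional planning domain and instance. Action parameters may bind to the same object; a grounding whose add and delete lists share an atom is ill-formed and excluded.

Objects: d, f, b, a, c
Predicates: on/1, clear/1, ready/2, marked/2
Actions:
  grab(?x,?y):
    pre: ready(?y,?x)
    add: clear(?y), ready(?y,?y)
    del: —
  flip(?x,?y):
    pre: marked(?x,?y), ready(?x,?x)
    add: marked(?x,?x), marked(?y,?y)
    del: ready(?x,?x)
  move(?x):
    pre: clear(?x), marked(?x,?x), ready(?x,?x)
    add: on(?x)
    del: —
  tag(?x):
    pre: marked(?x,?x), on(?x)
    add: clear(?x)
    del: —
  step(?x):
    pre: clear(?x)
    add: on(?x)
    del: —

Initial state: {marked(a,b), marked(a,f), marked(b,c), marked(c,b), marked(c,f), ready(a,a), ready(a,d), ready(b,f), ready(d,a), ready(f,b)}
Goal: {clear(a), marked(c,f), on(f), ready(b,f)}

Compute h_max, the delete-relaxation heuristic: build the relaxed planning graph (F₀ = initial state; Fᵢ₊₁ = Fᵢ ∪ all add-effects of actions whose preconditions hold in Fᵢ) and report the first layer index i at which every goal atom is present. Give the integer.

2

F0 = init (10 atoms)
F1 = F0 ∪ {clear(a), clear(b), clear(d), clear(f), marked(a,a), marked(b,b), marked(f,f), ready(b,b), ready(d,d), ready(f,f)}  (20 atoms)
F2 = F1 ∪ {marked(c,c), on(a), on(b), on(d), on(f)}  (25 atoms)
goal ⊆ F2  ⇒  h_max = 2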